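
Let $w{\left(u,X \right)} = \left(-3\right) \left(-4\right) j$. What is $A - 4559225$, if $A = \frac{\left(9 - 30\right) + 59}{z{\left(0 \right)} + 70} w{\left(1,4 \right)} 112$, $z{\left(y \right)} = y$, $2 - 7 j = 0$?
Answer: $- \frac{159565579}{35} \approx -4.559 \cdot 10^{6}$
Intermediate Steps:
$j = \frac{2}{7}$ ($j = \frac{2}{7} - 0 = \frac{2}{7} + 0 = \frac{2}{7} \approx 0.28571$)
$w{\left(u,X \right)} = \frac{24}{7}$ ($w{\left(u,X \right)} = \left(-3\right) \left(-4\right) \frac{2}{7} = 12 \cdot \frac{2}{7} = \frac{24}{7}$)
$A = \frac{7296}{35}$ ($A = \frac{\left(9 - 30\right) + 59}{0 + 70} \cdot \frac{24}{7} \cdot 112 = \frac{\left(9 - 30\right) + 59}{70} \cdot \frac{24}{7} \cdot 112 = \left(-21 + 59\right) \frac{1}{70} \cdot \frac{24}{7} \cdot 112 = 38 \cdot \frac{1}{70} \cdot \frac{24}{7} \cdot 112 = \frac{19}{35} \cdot \frac{24}{7} \cdot 112 = \frac{456}{245} \cdot 112 = \frac{7296}{35} \approx 208.46$)
$A - 4559225 = \frac{7296}{35} - 4559225 = - \frac{159565579}{35}$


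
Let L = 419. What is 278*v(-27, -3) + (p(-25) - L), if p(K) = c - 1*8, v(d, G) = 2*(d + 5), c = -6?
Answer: -12665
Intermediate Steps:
v(d, G) = 10 + 2*d (v(d, G) = 2*(5 + d) = 10 + 2*d)
p(K) = -14 (p(K) = -6 - 1*8 = -6 - 8 = -14)
278*v(-27, -3) + (p(-25) - L) = 278*(10 + 2*(-27)) + (-14 - 1*419) = 278*(10 - 54) + (-14 - 419) = 278*(-44) - 433 = -12232 - 433 = -12665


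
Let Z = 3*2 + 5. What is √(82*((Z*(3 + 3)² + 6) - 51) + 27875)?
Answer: √56657 ≈ 238.03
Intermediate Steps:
Z = 11 (Z = 6 + 5 = 11)
√(82*((Z*(3 + 3)² + 6) - 51) + 27875) = √(82*((11*(3 + 3)² + 6) - 51) + 27875) = √(82*((11*6² + 6) - 51) + 27875) = √(82*((11*36 + 6) - 51) + 27875) = √(82*((396 + 6) - 51) + 27875) = √(82*(402 - 51) + 27875) = √(82*351 + 27875) = √(28782 + 27875) = √56657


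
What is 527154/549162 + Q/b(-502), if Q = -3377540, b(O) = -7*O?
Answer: -154413683527/160812939 ≈ -960.21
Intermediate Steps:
527154/549162 + Q/b(-502) = 527154/549162 - 3377540/((-7*(-502))) = 527154*(1/549162) - 3377540/3514 = 87859/91527 - 3377540*1/3514 = 87859/91527 - 1688770/1757 = -154413683527/160812939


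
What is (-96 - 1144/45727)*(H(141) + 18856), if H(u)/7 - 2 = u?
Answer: -7926437832/4157 ≈ -1.9068e+6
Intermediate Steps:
H(u) = 14 + 7*u
(-96 - 1144/45727)*(H(141) + 18856) = (-96 - 1144/45727)*((14 + 7*141) + 18856) = (-96 - 1144*1/45727)*((14 + 987) + 18856) = (-96 - 104/4157)*(1001 + 18856) = -399176/4157*19857 = -7926437832/4157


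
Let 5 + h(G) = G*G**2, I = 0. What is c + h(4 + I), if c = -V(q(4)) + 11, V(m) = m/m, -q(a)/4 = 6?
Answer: 69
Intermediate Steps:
q(a) = -24 (q(a) = -4*6 = -24)
V(m) = 1
c = 10 (c = -1*1 + 11 = -1 + 11 = 10)
h(G) = -5 + G**3 (h(G) = -5 + G*G**2 = -5 + G**3)
c + h(4 + I) = 10 + (-5 + (4 + 0)**3) = 10 + (-5 + 4**3) = 10 + (-5 + 64) = 10 + 59 = 69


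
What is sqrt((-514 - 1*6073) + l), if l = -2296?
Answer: 3*I*sqrt(987) ≈ 94.25*I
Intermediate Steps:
sqrt((-514 - 1*6073) + l) = sqrt((-514 - 1*6073) - 2296) = sqrt((-514 - 6073) - 2296) = sqrt(-6587 - 2296) = sqrt(-8883) = 3*I*sqrt(987)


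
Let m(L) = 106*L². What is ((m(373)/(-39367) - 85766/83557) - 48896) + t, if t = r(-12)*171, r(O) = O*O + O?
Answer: -87825508488296/3289388419 ≈ -26700.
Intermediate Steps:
r(O) = O + O² (r(O) = O² + O = O + O²)
t = 22572 (t = -12*(1 - 12)*171 = -12*(-11)*171 = 132*171 = 22572)
((m(373)/(-39367) - 85766/83557) - 48896) + t = (((106*373²)/(-39367) - 85766/83557) - 48896) + 22572 = (((106*139129)*(-1/39367) - 85766*1/83557) - 48896) + 22572 = ((14747674*(-1/39367) - 85766/83557) - 48896) + 22572 = ((-14747674/39367 - 85766/83557) - 48896) + 22572 = (-1235647746540/3289388419 - 48896) + 22572 = -162073583881964/3289388419 + 22572 = -87825508488296/3289388419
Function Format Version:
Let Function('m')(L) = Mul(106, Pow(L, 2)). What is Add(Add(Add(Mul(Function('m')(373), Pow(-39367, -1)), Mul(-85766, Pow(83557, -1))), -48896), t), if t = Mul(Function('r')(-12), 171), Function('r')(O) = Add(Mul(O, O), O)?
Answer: Rational(-87825508488296, 3289388419) ≈ -26700.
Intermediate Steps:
Function('r')(O) = Add(O, Pow(O, 2)) (Function('r')(O) = Add(Pow(O, 2), O) = Add(O, Pow(O, 2)))
t = 22572 (t = Mul(Mul(-12, Add(1, -12)), 171) = Mul(Mul(-12, -11), 171) = Mul(132, 171) = 22572)
Add(Add(Add(Mul(Function('m')(373), Pow(-39367, -1)), Mul(-85766, Pow(83557, -1))), -48896), t) = Add(Add(Add(Mul(Mul(106, Pow(373, 2)), Pow(-39367, -1)), Mul(-85766, Pow(83557, -1))), -48896), 22572) = Add(Add(Add(Mul(Mul(106, 139129), Rational(-1, 39367)), Mul(-85766, Rational(1, 83557))), -48896), 22572) = Add(Add(Add(Mul(14747674, Rational(-1, 39367)), Rational(-85766, 83557)), -48896), 22572) = Add(Add(Add(Rational(-14747674, 39367), Rational(-85766, 83557)), -48896), 22572) = Add(Add(Rational(-1235647746540, 3289388419), -48896), 22572) = Add(Rational(-162073583881964, 3289388419), 22572) = Rational(-87825508488296, 3289388419)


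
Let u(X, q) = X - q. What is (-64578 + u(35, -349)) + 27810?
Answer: -36384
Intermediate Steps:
(-64578 + u(35, -349)) + 27810 = (-64578 + (35 - 1*(-349))) + 27810 = (-64578 + (35 + 349)) + 27810 = (-64578 + 384) + 27810 = -64194 + 27810 = -36384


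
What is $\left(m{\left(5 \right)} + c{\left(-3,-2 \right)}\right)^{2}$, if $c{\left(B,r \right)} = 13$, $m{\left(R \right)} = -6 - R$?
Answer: $4$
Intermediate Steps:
$\left(m{\left(5 \right)} + c{\left(-3,-2 \right)}\right)^{2} = \left(\left(-6 - 5\right) + 13\right)^{2} = \left(-11 + 13\right)^{2} = 2^{2} = 4$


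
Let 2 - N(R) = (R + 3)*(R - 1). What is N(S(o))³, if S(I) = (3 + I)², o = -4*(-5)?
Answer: -22162940872756984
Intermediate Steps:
o = 20
N(R) = 2 - (-1 + R)*(3 + R) (N(R) = 2 - (R + 3)*(R - 1) = 2 - (3 + R)*(-1 + R) = 2 - (-1 + R)*(3 + R))
N(S(o))³ = (5 - ((3 + 20)²)² - 2*(3 + 20)²)³ = (5 - (23²)² - 2*23²)³ = (5 - 1*529² - 2*529)³ = (5 - 1*279841 - 1058)³ = (5 - 279841 - 1058)³ = (-280894)³ = -22162940872756984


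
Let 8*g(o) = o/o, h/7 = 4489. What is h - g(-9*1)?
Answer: 251383/8 ≈ 31423.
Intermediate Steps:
h = 31423 (h = 7*4489 = 31423)
g(o) = ⅛ (g(o) = (o/o)/8 = (⅛)*1 = ⅛)
h - g(-9*1) = 31423 - 1*⅛ = 31423 - ⅛ = 251383/8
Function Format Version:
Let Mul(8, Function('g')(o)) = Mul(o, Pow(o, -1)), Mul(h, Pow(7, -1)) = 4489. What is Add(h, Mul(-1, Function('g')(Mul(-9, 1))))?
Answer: Rational(251383, 8) ≈ 31423.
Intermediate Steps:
h = 31423 (h = Mul(7, 4489) = 31423)
Function('g')(o) = Rational(1, 8) (Function('g')(o) = Mul(Rational(1, 8), Mul(o, Pow(o, -1))) = Mul(Rational(1, 8), 1) = Rational(1, 8))
Add(h, Mul(-1, Function('g')(Mul(-9, 1)))) = Add(31423, Mul(-1, Rational(1, 8))) = Add(31423, Rational(-1, 8)) = Rational(251383, 8)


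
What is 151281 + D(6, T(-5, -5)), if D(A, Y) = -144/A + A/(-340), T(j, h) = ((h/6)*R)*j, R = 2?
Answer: 25713687/170 ≈ 1.5126e+5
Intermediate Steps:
T(j, h) = h*j/3 (T(j, h) = ((h/6)*2)*j = (h/3)*j = h*j/3)
D(A, Y) = -144/A - A/340 (D(A, Y) = -144/A + A*(-1/340) = -144/A - A/340)
151281 + D(6, T(-5, -5)) = 151281 + (-144/6 - 1/340*6) = 151281 + (-144*⅙ - 3/170) = 151281 + (-24 - 3/170) = 151281 - 4083/170 = 25713687/170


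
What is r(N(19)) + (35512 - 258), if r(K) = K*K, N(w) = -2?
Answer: 35258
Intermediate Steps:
r(K) = K**2
r(N(19)) + (35512 - 258) = (-2)**2 + (35512 - 258) = 4 + 35254 = 35258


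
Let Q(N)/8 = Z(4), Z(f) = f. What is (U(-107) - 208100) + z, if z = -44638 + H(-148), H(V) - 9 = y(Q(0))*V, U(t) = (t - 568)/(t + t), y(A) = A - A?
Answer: -54083331/214 ≈ -2.5273e+5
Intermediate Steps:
Q(N) = 32 (Q(N) = 8*4 = 32)
y(A) = 0
U(t) = (-568 + t)/(2*t) (U(t) = (-568 + t)/((2*t)) = (-568 + t)*(1/(2*t)) = (-568 + t)/(2*t))
H(V) = 9 (H(V) = 9 + 0*V = 9 + 0 = 9)
z = -44629 (z = -44638 + 9 = -44629)
(U(-107) - 208100) + z = ((1/2)*(-568 - 107)/(-107) - 208100) - 44629 = ((1/2)*(-1/107)*(-675) - 208100) - 44629 = (675/214 - 208100) - 44629 = -44532725/214 - 44629 = -54083331/214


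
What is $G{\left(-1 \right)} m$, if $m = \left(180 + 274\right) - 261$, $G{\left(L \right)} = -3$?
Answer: $-579$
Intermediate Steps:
$m = 193$ ($m = 454 - 261 = 193$)
$G{\left(-1 \right)} m = \left(-3\right) 193 = -579$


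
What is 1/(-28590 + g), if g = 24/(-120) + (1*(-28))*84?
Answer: -5/154711 ≈ -3.2318e-5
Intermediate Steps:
g = -11761/5 (g = 24*(-1/120) - 28*84 = -⅕ - 2352 = -11761/5 ≈ -2352.2)
1/(-28590 + g) = 1/(-28590 - 11761/5) = 1/(-154711/5) = -5/154711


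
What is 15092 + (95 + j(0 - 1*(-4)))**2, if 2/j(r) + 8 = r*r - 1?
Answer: 1184397/49 ≈ 24171.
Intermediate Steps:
j(r) = 2/(-9 + r**2) (j(r) = 2/(-8 + (r*r - 1)) = 2/(-8 + (r**2 - 1)) = 2/(-8 + (-1 + r**2)) = 2/(-9 + r**2))
15092 + (95 + j(0 - 1*(-4)))**2 = 15092 + (95 + 2/(-9 + (0 - 1*(-4))**2))**2 = 15092 + (95 + 2/(-9 + (0 + 4)**2))**2 = 15092 + (95 + 2/(-9 + 4**2))**2 = 15092 + (95 + 2/(-9 + 16))**2 = 15092 + (95 + 2/7)**2 = 15092 + (667/7)**2 = 15092 + 444889/49 = 1184397/49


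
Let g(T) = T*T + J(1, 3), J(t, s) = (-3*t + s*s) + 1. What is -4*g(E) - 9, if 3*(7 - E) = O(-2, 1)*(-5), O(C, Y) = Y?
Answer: -3037/9 ≈ -337.44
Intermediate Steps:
J(t, s) = 1 + s² - 3*t (J(t, s) = (-3*t + s²) + 1 = (s² - 3*t) + 1 = 1 + s² - 3*t)
E = 26/3 (E = 7 - (-5)/3 = 7 - ⅓*(-5) = 7 + 5/3 = 26/3 ≈ 8.6667)
g(T) = 7 + T² (g(T) = T*T + (1 + 3² - 3*1) = T² + (1 + 9 - 3) = T² + 7 = 7 + T²)
-4*g(E) - 9 = -4*(7 + (26/3)²) - 9 = -4*(7 + 676/9) - 9 = -4*739/9 - 9 = -2956/9 - 9 = -3037/9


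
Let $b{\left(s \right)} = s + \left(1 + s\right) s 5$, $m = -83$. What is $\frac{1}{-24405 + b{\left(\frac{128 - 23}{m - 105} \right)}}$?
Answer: $- \frac{35344}{862633635} \approx -4.0972 \cdot 10^{-5}$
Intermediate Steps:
$b{\left(s \right)} = s + 5 s \left(1 + s\right)$ ($b{\left(s \right)} = s + s \left(1 + s\right) 5 = s + 5 s \left(1 + s\right)$)
$\frac{1}{-24405 + b{\left(\frac{128 - 23}{m - 105} \right)}} = \frac{1}{-24405 + \frac{128 - 23}{-83 - 105} \left(6 + 5 \frac{128 - 23}{-83 - 105}\right)} = \frac{1}{-24405 + \frac{105}{-188} \left(6 + 5 \frac{105}{-188}\right)} = \frac{1}{-24405 + 105 \left(- \frac{1}{188}\right) \left(6 + 5 \cdot 105 \left(- \frac{1}{188}\right)\right)} = \frac{1}{-24405 - \frac{105 \left(6 + 5 \left(- \frac{105}{188}\right)\right)}{188}} = \frac{1}{-24405 - \frac{105 \left(6 - \frac{525}{188}\right)}{188}} = \frac{1}{-24405 - \frac{63315}{35344}} = \frac{1}{- \frac{862633635}{35344}} = - \frac{35344}{862633635}$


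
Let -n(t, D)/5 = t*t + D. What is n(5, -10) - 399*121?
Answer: -48354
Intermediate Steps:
n(t, D) = -5*D - 5*t² (n(t, D) = -5*(t*t + D) = -5*(t² + D) = -5*(D + t²) = -5*D - 5*t²)
n(5, -10) - 399*121 = (-5*(-10) - 5*5²) - 399*121 = (50 - 5*25) - 48279 = (50 - 125) - 48279 = -75 - 48279 = -48354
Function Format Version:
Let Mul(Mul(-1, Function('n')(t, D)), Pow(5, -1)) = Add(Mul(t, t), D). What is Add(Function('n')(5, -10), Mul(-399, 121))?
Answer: -48354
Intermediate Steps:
Function('n')(t, D) = Add(Mul(-5, D), Mul(-5, Pow(t, 2))) (Function('n')(t, D) = Mul(-5, Add(Mul(t, t), D)) = Mul(-5, Add(Pow(t, 2), D)) = Mul(-5, Add(D, Pow(t, 2))) = Add(Mul(-5, D), Mul(-5, Pow(t, 2))))
Add(Function('n')(5, -10), Mul(-399, 121)) = Add(Add(Mul(-5, -10), Mul(-5, Pow(5, 2))), Mul(-399, 121)) = Add(Add(50, Mul(-5, 25)), -48279) = Add(Add(50, -125), -48279) = Add(-75, -48279) = -48354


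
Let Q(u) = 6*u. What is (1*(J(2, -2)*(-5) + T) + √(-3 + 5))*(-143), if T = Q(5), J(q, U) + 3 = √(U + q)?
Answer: -6435 - 143*√2 ≈ -6637.2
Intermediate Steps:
J(q, U) = -3 + √(U + q)
T = 30 (T = 6*5 = 30)
(1*(J(2, -2)*(-5) + T) + √(-3 + 5))*(-143) = (1*((-3 + √(-2 + 2))*(-5) + 30) + √(-3 + 5))*(-143) = (1*((-3 + √0)*(-5) + 30) + √2)*(-143) = (1*((-3 + 0)*(-5) + 30) + √2)*(-143) = (1*(-3*(-5) + 30) + √2)*(-143) = (1*(15 + 30) + √2)*(-143) = (1*45 + √2)*(-143) = (45 + √2)*(-143) = -6435 - 143*√2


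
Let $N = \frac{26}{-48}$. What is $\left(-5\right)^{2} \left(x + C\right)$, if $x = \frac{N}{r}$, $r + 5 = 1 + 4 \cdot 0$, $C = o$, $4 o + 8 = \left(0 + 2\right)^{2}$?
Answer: $- \frac{2075}{96} \approx -21.615$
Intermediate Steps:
$o = -1$ ($o = -2 + \frac{\left(0 + 2\right)^{2}}{4} = -2 + \frac{2^{2}}{4} = -2 + \frac{1}{4} \cdot 4 = -2 + 1 = -1$)
$C = -1$
$r = -4$ ($r = -5 + \left(1 + 4 \cdot 0\right) = -5 + \left(1 + 0\right) = -5 + 1 = -4$)
$N = - \frac{13}{24}$ ($N = 26 \left(- \frac{1}{48}\right) = - \frac{13}{24} \approx -0.54167$)
$x = \frac{13}{96}$ ($x = - \frac{13}{24 \left(-4\right)} = \left(- \frac{13}{24}\right) \left(- \frac{1}{4}\right) = \frac{13}{96} \approx 0.13542$)
$\left(-5\right)^{2} \left(x + C\right) = \left(-5\right)^{2} \left(\frac{13}{96} - 1\right) = 25 \left(- \frac{83}{96}\right) = - \frac{2075}{96}$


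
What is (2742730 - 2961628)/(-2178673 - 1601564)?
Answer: 72966/1260079 ≈ 0.057906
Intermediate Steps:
(2742730 - 2961628)/(-2178673 - 1601564) = -218898/(-3780237) = -218898*(-1/3780237) = 72966/1260079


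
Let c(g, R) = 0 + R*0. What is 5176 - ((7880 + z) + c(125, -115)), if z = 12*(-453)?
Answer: 2732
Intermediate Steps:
c(g, R) = 0 (c(g, R) = 0 + 0 = 0)
z = -5436
5176 - ((7880 + z) + c(125, -115)) = 5176 - ((7880 - 5436) + 0) = 5176 - (2444 + 0) = 5176 - 1*2444 = 5176 - 2444 = 2732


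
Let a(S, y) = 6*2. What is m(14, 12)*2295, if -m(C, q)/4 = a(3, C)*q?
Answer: -1321920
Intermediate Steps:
a(S, y) = 12
m(C, q) = -48*q
m(14, 12)*2295 = -48*12*2295 = -576*2295 = -1321920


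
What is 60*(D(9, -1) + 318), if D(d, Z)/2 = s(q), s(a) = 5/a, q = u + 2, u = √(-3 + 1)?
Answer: 19280 - 100*I*√2 ≈ 19280.0 - 141.42*I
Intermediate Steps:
u = I*√2 (u = √(-2) = I*√2 ≈ 1.4142*I)
q = 2 + I*√2 (q = I*√2 + 2 = 2 + I*√2 ≈ 2.0 + 1.4142*I)
D(d, Z) = 10/(2 + I*√2) (D(d, Z) = 2*(5/(2 + I*√2)) = 10/(2 + I*√2))
60*(D(9, -1) + 318) = 60*((10/3 - 5*I*√2/3) + 318) = 60*(964/3 - 5*I*√2/3) = 19280 - 100*I*√2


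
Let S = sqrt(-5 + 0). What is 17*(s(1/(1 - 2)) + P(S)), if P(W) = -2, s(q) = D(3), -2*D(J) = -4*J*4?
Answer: 374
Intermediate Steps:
S = I*sqrt(5) (S = sqrt(-5) = I*sqrt(5) ≈ 2.2361*I)
D(J) = 8*J (D(J) = -(-4*J)*4/2 = -(-8)*J = 8*J)
s(q) = 24 (s(q) = 8*3 = 24)
17*(s(1/(1 - 2)) + P(S)) = 17*(24 - 2) = 17*22 = 374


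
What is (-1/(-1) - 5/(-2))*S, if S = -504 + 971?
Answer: 3269/2 ≈ 1634.5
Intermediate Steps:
S = 467
(-1/(-1) - 5/(-2))*S = (-1/(-1) - 5/(-2))*467 = (-1*(-1) - 5*(-½))*467 = (1 + 5/2)*467 = (7/2)*467 = 3269/2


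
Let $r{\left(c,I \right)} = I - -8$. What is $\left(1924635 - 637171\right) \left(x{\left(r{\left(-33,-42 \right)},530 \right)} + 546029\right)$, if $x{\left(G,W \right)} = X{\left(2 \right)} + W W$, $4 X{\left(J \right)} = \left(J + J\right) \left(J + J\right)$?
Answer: $1064646467912$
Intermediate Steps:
$r{\left(c,I \right)} = 8 + I$ ($r{\left(c,I \right)} = I + 8 = 8 + I$)
$X{\left(J \right)} = J^{2}$ ($X{\left(J \right)} = \frac{\left(J + J\right) \left(J + J\right)}{4} = \frac{2 J 2 J}{4} = \frac{4 J^{2}}{4} = J^{2}$)
$x{\left(G,W \right)} = 4 + W^{2}$ ($x{\left(G,W \right)} = 2^{2} + W W = 4 + W^{2}$)
$\left(1924635 - 637171\right) \left(x{\left(r{\left(-33,-42 \right)},530 \right)} + 546029\right) = \left(1924635 - 637171\right) \left(\left(4 + 530^{2}\right) + 546029\right) = 1287464 \left(\left(4 + 280900\right) + 546029\right) = 1287464 \left(280904 + 546029\right) = 1287464 \cdot 826933 = 1064646467912$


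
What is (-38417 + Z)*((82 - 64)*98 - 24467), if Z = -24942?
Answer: 1438439377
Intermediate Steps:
(-38417 + Z)*((82 - 64)*98 - 24467) = (-38417 - 24942)*((82 - 64)*98 - 24467) = -63359*(18*98 - 24467) = -63359*(1764 - 24467) = -63359*(-22703) = 1438439377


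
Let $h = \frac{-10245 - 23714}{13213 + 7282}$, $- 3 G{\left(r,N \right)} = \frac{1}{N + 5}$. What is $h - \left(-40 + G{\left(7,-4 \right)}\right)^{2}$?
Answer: $- \frac{300372926}{184455} \approx -1628.4$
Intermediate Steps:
$G{\left(r,N \right)} = - \frac{1}{3 \left(5 + N\right)}$ ($G{\left(r,N \right)} = - \frac{1}{3 \left(N + 5\right)} = - \frac{1}{3 \left(5 + N\right)}$)
$h = - \frac{33959}{20495} \approx -1.6569$
$h - \left(-40 + G{\left(7,-4 \right)}\right)^{2} = - \frac{33959}{20495} - \left(-40 - \frac{1}{15 + 3 \left(-4\right)}\right)^{2} = - \frac{33959}{20495} - \left(-40 - \frac{1}{15 - 12}\right)^{2} = - \frac{33959}{20495} - \left(-40 - \frac{1}{3}\right)^{2} = - \frac{33959}{20495} - \left(- \frac{121}{3}\right)^{2} = - \frac{33959}{20495} - \frac{14641}{9} = - \frac{300372926}{184455}$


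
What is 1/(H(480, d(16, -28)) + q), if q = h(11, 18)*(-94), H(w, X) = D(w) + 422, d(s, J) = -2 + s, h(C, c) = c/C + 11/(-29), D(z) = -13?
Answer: 319/92777 ≈ 0.0034384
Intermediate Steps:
h(C, c) = -11/29 + c/C (h(C, c) = c/C + 11*(-1/29) = c/C - 11/29 = -11/29 + c/C)
H(w, X) = 409 (H(w, X) = -13 + 422 = 409)
q = -37694/319 (q = (-11/29 + 18/11)*(-94) = (401/319)*(-94) = -37694/319 ≈ -118.16)
1/(H(480, d(16, -28)) + q) = 1/(409 - 37694/319) = 1/(92777/319) = 319/92777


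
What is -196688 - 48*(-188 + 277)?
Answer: -200960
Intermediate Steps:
-196688 - 48*(-188 + 277) = -196688 - 48*89 = -196688 - 4272 = -200960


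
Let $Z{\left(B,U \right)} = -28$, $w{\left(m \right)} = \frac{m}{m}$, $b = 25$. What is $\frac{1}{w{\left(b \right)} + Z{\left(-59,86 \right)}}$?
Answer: $- \frac{1}{27} \approx -0.037037$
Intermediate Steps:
$w{\left(m \right)} = 1$
$\frac{1}{w{\left(b \right)} + Z{\left(-59,86 \right)}} = \frac{1}{1 - 28} = \frac{1}{-27} = - \frac{1}{27}$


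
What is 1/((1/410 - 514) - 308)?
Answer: -410/337019 ≈ -0.0012165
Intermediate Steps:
1/((1/410 - 514) - 308) = 1/(-210739/410 - 308) = 1/(-337019/410) = -410/337019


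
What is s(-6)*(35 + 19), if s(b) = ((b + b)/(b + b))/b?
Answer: -9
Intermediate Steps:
s(b) = 1/b (s(b) = ((2*b)/((2*b)))/b = ((2*b)*(1/(2*b)))/b = 1/b)
s(-6)*(35 + 19) = (35 + 19)/(-6) = -⅙*54 = -9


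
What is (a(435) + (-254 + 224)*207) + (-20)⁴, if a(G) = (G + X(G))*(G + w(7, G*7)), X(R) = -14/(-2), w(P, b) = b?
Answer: 1691950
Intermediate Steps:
X(R) = 7 (X(R) = -14*(-½) = 7)
a(G) = 8*G*(7 + G) (a(G) = (G + 7)*(G + G*7) = (7 + G)*(G + 7*G) = (7 + G)*(8*G) = 8*G*(7 + G))
(a(435) + (-254 + 224)*207) + (-20)⁴ = (8*435*(7 + 435) + (-254 + 224)*207) + (-20)⁴ = (8*435*442 - 30*207) + 160000 = (1538160 - 6210) + 160000 = 1531950 + 160000 = 1691950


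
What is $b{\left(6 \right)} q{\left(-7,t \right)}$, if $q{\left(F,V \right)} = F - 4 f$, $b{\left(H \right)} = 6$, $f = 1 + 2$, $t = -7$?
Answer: $-114$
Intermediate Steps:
$f = 3$
$q{\left(F,V \right)} = -12 + F$ ($q{\left(F,V \right)} = F - 12 = -12 + F$)
$b{\left(6 \right)} q{\left(-7,t \right)} = 6 \left(-12 - 7\right) = 6 \left(-19\right) = -114$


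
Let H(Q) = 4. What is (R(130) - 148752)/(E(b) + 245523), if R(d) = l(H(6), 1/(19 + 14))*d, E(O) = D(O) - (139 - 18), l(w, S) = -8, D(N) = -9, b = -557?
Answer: -149792/245393 ≈ -0.61042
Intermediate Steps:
E(O) = -130 (E(O) = -9 - (139 - 18) = -9 - 1*121 = -9 - 121 = -130)
R(d) = -8*d
(R(130) - 148752)/(E(b) + 245523) = (-8*130 - 148752)/(-130 + 245523) = (-1040 - 148752)/245393 = -149792*1/245393 = -149792/245393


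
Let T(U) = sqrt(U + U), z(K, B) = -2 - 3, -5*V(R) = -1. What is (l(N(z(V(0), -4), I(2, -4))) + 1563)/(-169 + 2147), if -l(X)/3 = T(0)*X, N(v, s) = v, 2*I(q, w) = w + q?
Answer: 1563/1978 ≈ 0.79019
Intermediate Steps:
V(R) = 1/5 (V(R) = -1/5*(-1) = 1/5)
I(q, w) = q/2 + w/2 (I(q, w) = (w + q)/2 = (q + w)/2 = q/2 + w/2)
z(K, B) = -5
T(U) = sqrt(2)*sqrt(U) (T(U) = sqrt(2*U) = sqrt(2)*sqrt(U))
l(X) = 0 (l(X) = -3*sqrt(2)*sqrt(0)*X = -3*sqrt(2)*0*X = -0*X = -3*0 = 0)
(l(N(z(V(0), -4), I(2, -4))) + 1563)/(-169 + 2147) = (0 + 1563)/(-169 + 2147) = 1563/1978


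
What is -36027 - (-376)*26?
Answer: -26251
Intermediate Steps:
-36027 - (-376)*26 = -36027 - 1*(-9776) = -36027 + 9776 = -26251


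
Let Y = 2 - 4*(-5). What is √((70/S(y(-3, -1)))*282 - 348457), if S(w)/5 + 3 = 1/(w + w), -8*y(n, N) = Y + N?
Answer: I*√1569778309/67 ≈ 591.35*I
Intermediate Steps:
Y = 22 (Y = 2 + 20 = 22)
y(n, N) = -11/4 - N/8 (y(n, N) = -(22 + N)/8 = -11/4 - N/8)
S(w) = -15 + 5/(2*w) (S(w) = -15 + 5/(w + w) = -15 + 5/((2*w)) = -15 + 5*(1/(2*w)) = -15 + 5/(2*w))
√((70/S(y(-3, -1)))*282 - 348457) = √((70/(-15 + 5/(2*(-11/4 - ⅛*(-1)))))*282 - 348457) = √((70/(-15 + 5/(2*(-11/4 + ⅛))))*282 - 348457) = √((70/(-15 + 5/(2*(-21/8))))*282 - 348457) = √((70/(-15 + (5/2)*(-8/21)))*282 - 348457) = √((70/(-15 - 20/21))*282 - 348457) = √((70/(-335/21))*282 - 348457) = √((70*(-21/335))*282 - 348457) = √(-294/67*282 - 348457) = √(-82908/67 - 348457) = √(-23429527/67) = I*√1569778309/67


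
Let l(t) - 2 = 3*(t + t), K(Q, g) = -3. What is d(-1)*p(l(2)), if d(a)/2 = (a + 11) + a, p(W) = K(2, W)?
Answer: -54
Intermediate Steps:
l(t) = 2 + 6*t (l(t) = 2 + 3*(t + t) = 2 + 3*(2*t) = 2 + 6*t)
p(W) = -3
d(a) = 22 + 4*a (d(a) = 2*((a + 11) + a) = 2*((11 + a) + a) = 2*(11 + 2*a) = 22 + 4*a)
d(-1)*p(l(2)) = (22 + 4*(-1))*(-3) = (22 - 4)*(-3) = 18*(-3) = -54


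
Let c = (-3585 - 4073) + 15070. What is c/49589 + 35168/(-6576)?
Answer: -6232370/1198887 ≈ -5.1985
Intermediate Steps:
c = 7412 (c = -7658 + 15070 = 7412)
c/49589 + 35168/(-6576) = 7412/49589 + 35168/(-6576) = 7412*(1/49589) + 35168*(-1/6576) = 436/2917 - 2198/411 = -6232370/1198887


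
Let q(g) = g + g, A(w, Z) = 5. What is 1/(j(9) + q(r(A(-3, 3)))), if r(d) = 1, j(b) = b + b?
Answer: 1/20 ≈ 0.050000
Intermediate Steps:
j(b) = 2*b
q(g) = 2*g
1/(j(9) + q(r(A(-3, 3)))) = 1/(2*9 + 2*1) = 1/(18 + 2) = 1/20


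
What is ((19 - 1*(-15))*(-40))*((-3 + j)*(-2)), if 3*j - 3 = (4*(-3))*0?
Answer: -5440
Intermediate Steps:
j = 1 (j = 1 + ((4*(-3))*0)/3 = 1 + (-12*0)/3 = 1 + (1/3)*0 = 1 + 0 = 1)
((19 - 1*(-15))*(-40))*((-3 + j)*(-2)) = ((19 - 1*(-15))*(-40))*((-3 + 1)*(-2)) = ((19 + 15)*(-40))*(-2*(-2)) = (34*(-40))*4 = -1360*4 = -5440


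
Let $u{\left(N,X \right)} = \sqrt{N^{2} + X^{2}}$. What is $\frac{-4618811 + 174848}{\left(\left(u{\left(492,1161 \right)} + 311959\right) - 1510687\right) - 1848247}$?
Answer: $\frac{6821483205}{4677105824} + \frac{13331889 \sqrt{176665}}{9284055060640} \approx 1.4591$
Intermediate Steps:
$\frac{-4618811 + 174848}{\left(\left(u{\left(492,1161 \right)} + 311959\right) - 1510687\right) - 1848247} = \frac{-4618811 + 174848}{\left(\left(\sqrt{492^{2} + 1161^{2}} + 311959\right) - 1510687\right) - 1848247} = - \frac{4443963}{\left(\left(\sqrt{242064 + 1347921} + 311959\right) - 1510687\right) - 1848247} = - \frac{4443963}{\left(\left(\sqrt{1589985} + 311959\right) - 1510687\right) - 1848247} = - \frac{4443963}{\left(\left(3 \sqrt{176665} + 311959\right) - 1510687\right) - 1848247} = - \frac{4443963}{\left(\left(311959 + 3 \sqrt{176665}\right) - 1510687\right) - 1848247} = - \frac{4443963}{\left(-1198728 + 3 \sqrt{176665}\right) - 1848247} = - \frac{4443963}{-3046975 + 3 \sqrt{176665}}$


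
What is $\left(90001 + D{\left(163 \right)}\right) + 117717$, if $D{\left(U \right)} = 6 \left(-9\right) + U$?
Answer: $207827$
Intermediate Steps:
$D{\left(U \right)} = -54 + U$
$\left(90001 + D{\left(163 \right)}\right) + 117717 = \left(90001 + \left(-54 + 163\right)\right) + 117717 = \left(90001 + 109\right) + 117717 = 90110 + 117717 = 207827$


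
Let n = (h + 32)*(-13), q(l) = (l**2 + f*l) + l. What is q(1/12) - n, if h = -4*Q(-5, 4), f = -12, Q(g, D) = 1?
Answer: 52285/144 ≈ 363.09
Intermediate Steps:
h = -4 (h = -4*1 = -4)
q(l) = l**2 - 11*l (q(l) = (l**2 - 12*l) + l = l**2 - 11*l)
n = -364 (n = (-4 + 32)*(-13) = 28*(-13) = -364)
q(1/12) - n = (-11 + 1/12)/12 - 1*(-364) = (-11 + 1/12)/12 + 364 = (1/12)*(-131/12) + 364 = -131/144 + 364 = 52285/144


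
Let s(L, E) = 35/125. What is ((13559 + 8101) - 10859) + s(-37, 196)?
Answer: 270032/25 ≈ 10801.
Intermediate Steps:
s(L, E) = 7/25 (s(L, E) = 35*(1/125) = 7/25)
((13559 + 8101) - 10859) + s(-37, 196) = ((13559 + 8101) - 10859) + 7/25 = (21660 - 10859) + 7/25 = 10801 + 7/25 = 270032/25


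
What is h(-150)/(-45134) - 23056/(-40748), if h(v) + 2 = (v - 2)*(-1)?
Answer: 129312163/229890029 ≈ 0.56250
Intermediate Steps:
h(v) = -v (h(v) = -2 + (v - 2)*(-1) = -2 + (-2 + v)*(-1) = -2 + (2 - v) = -v)
h(-150)/(-45134) - 23056/(-40748) = -1*(-150)/(-45134) - 23056/(-40748) = 150*(-1/45134) - 23056*(-1/40748) = -75/22567 + 5764/10187 = 129312163/229890029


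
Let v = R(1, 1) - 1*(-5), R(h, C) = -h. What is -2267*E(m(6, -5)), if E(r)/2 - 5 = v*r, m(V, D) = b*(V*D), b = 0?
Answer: -22670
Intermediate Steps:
v = 4 (v = -1*1 - 1*(-5) = -1 + 5 = 4)
m(V, D) = 0 (m(V, D) = 0*(V*D) = 0*(D*V) = 0)
E(r) = 10 + 8*r (E(r) = 10 + 2*(4*r) = 10 + 8*r)
-2267*E(m(6, -5)) = -2267*(10 + 8*0) = -2267*(10 + 0) = -2267*10 = -22670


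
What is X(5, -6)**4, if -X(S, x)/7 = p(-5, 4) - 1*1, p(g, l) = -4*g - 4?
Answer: 121550625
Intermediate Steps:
p(g, l) = -4 - 4*g
X(S, x) = -105 (X(S, x) = -7*((-4 - 4*(-5)) - 1*1) = -7*((-4 + 20) - 1) = -7*(16 - 1) = -7*15 = -105)
X(5, -6)**4 = (-105)**4 = 121550625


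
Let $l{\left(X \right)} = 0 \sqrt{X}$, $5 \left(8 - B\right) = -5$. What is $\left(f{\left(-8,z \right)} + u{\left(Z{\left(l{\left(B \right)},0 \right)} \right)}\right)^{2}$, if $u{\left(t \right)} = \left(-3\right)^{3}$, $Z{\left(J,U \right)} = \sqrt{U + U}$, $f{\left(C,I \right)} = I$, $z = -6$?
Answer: $1089$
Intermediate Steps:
$B = 9$ ($B = 8 - -1 = 8 + 1 = 9$)
$l{\left(X \right)} = 0$
$Z{\left(J,U \right)} = \sqrt{2} \sqrt{U}$ ($Z{\left(J,U \right)} = \sqrt{2 U} = \sqrt{2} \sqrt{U}$)
$u{\left(t \right)} = -27$
$\left(f{\left(-8,z \right)} + u{\left(Z{\left(l{\left(B \right)},0 \right)} \right)}\right)^{2} = \left(-6 - 27\right)^{2} = \left(-33\right)^{2} = 1089$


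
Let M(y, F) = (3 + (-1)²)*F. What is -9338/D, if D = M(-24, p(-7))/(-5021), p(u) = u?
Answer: -3349007/2 ≈ -1.6745e+6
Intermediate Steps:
M(y, F) = 4*F (M(y, F) = (3 + 1)*F = 4*F)
D = 28/5021 (D = (4*(-7))/(-5021) = -28*(-1/5021) = 28/5021 ≈ 0.0055766)
-9338/D = -9338/28/5021 = -9338*5021/28 = -3349007/2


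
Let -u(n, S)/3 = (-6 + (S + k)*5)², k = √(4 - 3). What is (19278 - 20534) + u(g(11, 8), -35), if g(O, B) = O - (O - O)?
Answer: -94184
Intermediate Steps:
k = 1 (k = √1 = 1)
g(O, B) = O (g(O, B) = O - 1*0 = O + 0 = O)
u(n, S) = -3*(-1 + 5*S)² (u(n, S) = -3*(-6 + (S + 1)*5)² = -3*(-6 + (1 + S)*5)² = -3*(-6 + (5 + 5*S))² = -3*(-1 + 5*S)²)
(19278 - 20534) + u(g(11, 8), -35) = (19278 - 20534) - 3*(-1 + 5*(-35))² = -1256 - 3*(-1 - 175)² = -1256 - 3*(-176)² = -1256 - 3*30976 = -1256 - 92928 = -94184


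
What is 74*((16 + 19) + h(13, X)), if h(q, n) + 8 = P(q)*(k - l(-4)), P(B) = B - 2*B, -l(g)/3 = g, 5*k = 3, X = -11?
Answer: 64824/5 ≈ 12965.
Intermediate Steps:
k = 3/5 (k = (1/5)*3 = 3/5 ≈ 0.60000)
l(g) = -3*g
P(B) = -B (P(B) = B - 2*B = -B)
h(q, n) = -8 + 57*q/5 (h(q, n) = -8 + (-q)*(3/5 - (-3)*(-4)) = -8 + (-q)*(3/5 - 1*12) = -8 + (-q)*(3/5 - 12) = -8 - q*(-57/5) = -8 + 57*q/5)
74*((16 + 19) + h(13, X)) = 74*((16 + 19) + (-8 + (57/5)*13)) = 74*(35 + (-8 + 741/5)) = 74*(35 + 701/5) = 74*(876/5) = 64824/5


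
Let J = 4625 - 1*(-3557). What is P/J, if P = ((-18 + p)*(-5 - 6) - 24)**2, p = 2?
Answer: 11552/4091 ≈ 2.8238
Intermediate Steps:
P = 23104 (P = ((-18 + 2)*(-5 - 6) - 24)**2 = (-16*(-11) - 24)**2 = (176 - 24)**2 = 152**2 = 23104)
J = 8182 (J = 4625 + 3557 = 8182)
P/J = 23104/8182 = 23104*(1/8182) = 11552/4091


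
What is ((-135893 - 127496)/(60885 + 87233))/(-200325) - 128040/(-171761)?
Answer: 3799214618292029/5096447450734350 ≈ 0.74546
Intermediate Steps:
((-135893 - 127496)/(60885 + 87233))/(-200325) - 128040/(-171761) = -263389/148118*(-1/200325) - 128040*(-1/171761) = -263389*1/148118*(-1/200325) + 128040/171761 = -263389/148118*(-1/200325) + 128040/171761 = 263389/29671738350 + 128040/171761 = 3799214618292029/5096447450734350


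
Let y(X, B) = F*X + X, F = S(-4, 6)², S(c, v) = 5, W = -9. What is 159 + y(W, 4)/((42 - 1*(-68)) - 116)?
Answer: 198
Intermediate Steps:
F = 25 (F = 5² = 25)
y(X, B) = 26*X (y(X, B) = 25*X + X = 26*X)
159 + y(W, 4)/((42 - 1*(-68)) - 116) = 159 + (26*(-9))/((42 - 1*(-68)) - 116) = 159 - 234/((42 + 68) - 116) = 159 - 234/(110 - 116) = 159 - 234/(-6) = 159 - 234*(-⅙) = 159 + 39 = 198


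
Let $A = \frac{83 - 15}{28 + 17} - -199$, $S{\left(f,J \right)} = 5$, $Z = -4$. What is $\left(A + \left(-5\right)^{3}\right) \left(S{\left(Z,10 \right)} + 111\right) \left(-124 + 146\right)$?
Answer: $\frac{8671696}{45} \approx 1.927 \cdot 10^{5}$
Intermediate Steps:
$A = \frac{9023}{45}$ ($A = \frac{68}{45} + 199 = \frac{9023}{45} \approx 200.51$)
$\left(A + \left(-5\right)^{3}\right) \left(S{\left(Z,10 \right)} + 111\right) \left(-124 + 146\right) = \left(\frac{9023}{45} + \left(-5\right)^{3}\right) \left(5 + 111\right) \left(-124 + 146\right) = \left(\frac{9023}{45} - 125\right) 116 \cdot 22 = \frac{3398}{45} \cdot 2552 = \frac{8671696}{45}$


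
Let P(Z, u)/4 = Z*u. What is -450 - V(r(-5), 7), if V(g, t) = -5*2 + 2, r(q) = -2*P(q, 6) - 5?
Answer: -442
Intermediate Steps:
P(Z, u) = 4*Z*u (P(Z, u) = 4*(Z*u) = 4*Z*u)
r(q) = -5 - 48*q (r(q) = -8*q*6 - 5 = -48*q - 5 = -5 - 48*q)
V(g, t) = -8 (V(g, t) = -10 + 2 = -8)
-450 - V(r(-5), 7) = -450 - 1*(-8) = -450 + 8 = -442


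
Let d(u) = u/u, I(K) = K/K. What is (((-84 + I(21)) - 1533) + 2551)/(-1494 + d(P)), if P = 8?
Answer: -935/1493 ≈ -0.62626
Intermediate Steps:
I(K) = 1
d(u) = 1
(((-84 + I(21)) - 1533) + 2551)/(-1494 + d(P)) = (((-84 + 1) - 1533) + 2551)/(-1494 + 1) = ((-83 - 1533) + 2551)/(-1493) = (-1616 + 2551)*(-1/1493) = 935*(-1/1493) = -935/1493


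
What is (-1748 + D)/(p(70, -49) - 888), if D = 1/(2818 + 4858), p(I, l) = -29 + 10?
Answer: 13417647/6962132 ≈ 1.9272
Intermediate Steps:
p(I, l) = -19
D = 1/7676 ≈ 0.00013028
(-1748 + D)/(p(70, -49) - 888) = (-1748 + 1/7676)/(-19 - 888) = -13417647/7676/(-907) = -13417647/7676*(-1/907) = 13417647/6962132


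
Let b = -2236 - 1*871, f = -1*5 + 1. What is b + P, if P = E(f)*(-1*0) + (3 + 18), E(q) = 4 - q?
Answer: -3086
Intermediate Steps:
f = -4 (f = -5 + 1 = -4)
b = -3107 (b = -2236 - 871 = -3107)
P = 21 (P = (4 - 1*(-4))*(-1*0) + (3 + 18) = (4 + 4)*0 + 21 = 8*0 + 21 = 0 + 21 = 21)
b + P = -3107 + 21 = -3086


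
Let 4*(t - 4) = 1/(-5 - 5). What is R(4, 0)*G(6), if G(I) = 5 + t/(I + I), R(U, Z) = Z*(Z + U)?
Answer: 0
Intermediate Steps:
t = 159/40 (t = 4 + 1/(4*(-5 - 5)) = 4 + (1/4)/(-10) = 4 + (1/4)*(-1/10) = 4 - 1/40 = 159/40 ≈ 3.9750)
R(U, Z) = Z*(U + Z)
G(I) = 5 + 159/(80*I) (G(I) = 5 + 159/(40*(I + I)) = 5 + 159/(40*((2*I))) = 5 + 159*(1/(2*I))/40 = 5 + 159/(80*I))
R(4, 0)*G(6) = (0*(4 + 0))*(5 + (159/80)/6) = (0*4)*(5 + (159/80)*(1/6)) = 0*(5 + 53/160) = 0*(853/160) = 0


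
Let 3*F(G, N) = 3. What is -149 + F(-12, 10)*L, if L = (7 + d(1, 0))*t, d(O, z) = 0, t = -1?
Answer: -156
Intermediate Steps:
F(G, N) = 1 (F(G, N) = (1/3)*3 = 1)
L = -7 (L = (7 + 0)*(-1) = 7*(-1) = -7)
-149 + F(-12, 10)*L = -149 + 1*(-7) = -149 - 7 = -156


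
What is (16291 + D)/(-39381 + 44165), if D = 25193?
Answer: 10371/1196 ≈ 8.6714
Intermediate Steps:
(16291 + D)/(-39381 + 44165) = (16291 + 25193)/(-39381 + 44165) = 41484/4784 = 41484*(1/4784) = 10371/1196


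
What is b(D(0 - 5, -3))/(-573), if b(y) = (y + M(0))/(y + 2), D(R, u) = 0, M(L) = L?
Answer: 0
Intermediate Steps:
b(y) = y/(2 + y) (b(y) = (y + 0)/(y + 2) = y/(2 + y))
b(D(0 - 5, -3))/(-573) = (0/(2 + 0))/(-573) = (0/2)*(-1/573) = (0*(½))*(-1/573) = 0*(-1/573) = 0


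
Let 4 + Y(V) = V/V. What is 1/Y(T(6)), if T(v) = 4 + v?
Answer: -⅓ ≈ -0.33333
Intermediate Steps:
Y(V) = -3 (Y(V) = -4 + V/V = -4 + 1 = -3)
1/Y(T(6)) = 1/(-3) = -⅓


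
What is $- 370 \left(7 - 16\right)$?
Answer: $3330$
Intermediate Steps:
$- 370 \left(7 - 16\right) = \left(-370\right) \left(-9\right) = 3330$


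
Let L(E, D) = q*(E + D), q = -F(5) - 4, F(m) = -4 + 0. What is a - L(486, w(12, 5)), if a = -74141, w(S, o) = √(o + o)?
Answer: -74141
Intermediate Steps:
w(S, o) = √2*√o (w(S, o) = √(2*o) = √2*√o)
F(m) = -4
q = 0 (q = -1*(-4) - 4 = 4 - 4 = 0)
L(E, D) = 0 (L(E, D) = 0*(E + D) = 0*(D + E) = 0)
a - L(486, w(12, 5)) = -74141 - 1*0 = -74141 + 0 = -74141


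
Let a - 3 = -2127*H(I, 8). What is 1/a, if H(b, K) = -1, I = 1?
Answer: 1/2130 ≈ 0.00046948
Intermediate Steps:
a = 2130 (a = 3 - 2127*(-1) = 3 + 2127 = 2130)
1/a = 1/2130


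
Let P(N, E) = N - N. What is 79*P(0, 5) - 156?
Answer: -156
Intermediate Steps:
P(N, E) = 0
79*P(0, 5) - 156 = 79*0 - 156 = 0 - 156 = -156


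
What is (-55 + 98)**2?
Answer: 1849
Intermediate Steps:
(-55 + 98)**2 = 43**2 = 1849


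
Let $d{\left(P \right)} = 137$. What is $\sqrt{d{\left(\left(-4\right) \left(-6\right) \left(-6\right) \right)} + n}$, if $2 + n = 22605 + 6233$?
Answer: $\sqrt{28973} \approx 170.21$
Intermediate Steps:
$n = 28836$ ($n = -2 + \left(22605 + 6233\right) = -2 + 28838 = 28836$)
$\sqrt{d{\left(\left(-4\right) \left(-6\right) \left(-6\right) \right)} + n} = \sqrt{137 + 28836} = \sqrt{28973}$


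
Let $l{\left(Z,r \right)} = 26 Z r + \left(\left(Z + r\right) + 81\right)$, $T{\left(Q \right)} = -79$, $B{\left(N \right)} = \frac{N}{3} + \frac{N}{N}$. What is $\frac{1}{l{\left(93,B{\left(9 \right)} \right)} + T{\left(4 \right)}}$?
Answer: $\frac{1}{9771} \approx 0.00010234$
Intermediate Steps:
$B{\left(N \right)} = 1 + \frac{N}{3}$ ($B{\left(N \right)} = N \frac{1}{3} + 1 = \frac{N}{3} + 1 = 1 + \frac{N}{3}$)
$l{\left(Z,r \right)} = 81 + Z + r + 26 Z r$ ($l{\left(Z,r \right)} = 26 Z r + \left(81 + Z + r\right) = 81 + Z + r + 26 Z r$)
$\frac{1}{l{\left(93,B{\left(9 \right)} \right)} + T{\left(4 \right)}} = \frac{1}{\left(81 + 93 + \left(1 + \frac{1}{3} \cdot 9\right) + 26 \cdot 93 \left(1 + \frac{1}{3} \cdot 9\right)\right) - 79} = \frac{1}{\left(81 + 93 + \left(1 + 3\right) + 26 \cdot 93 \left(1 + 3\right)\right) - 79} = \frac{1}{\left(81 + 93 + 4 + 26 \cdot 93 \cdot 4\right) - 79} = \frac{1}{\left(81 + 93 + 4 + 9672\right) - 79} = \frac{1}{9850 - 79} = \frac{1}{9771}$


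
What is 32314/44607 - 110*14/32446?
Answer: 489882632/723659361 ≈ 0.67695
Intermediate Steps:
32314/44607 - 110*14/32446 = 32314*(1/44607) - 1540*1/32446 = 32314/44607 - 770/16223 = 489882632/723659361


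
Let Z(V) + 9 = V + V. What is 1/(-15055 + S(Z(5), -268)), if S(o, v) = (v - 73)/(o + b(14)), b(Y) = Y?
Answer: -15/226166 ≈ -6.6323e-5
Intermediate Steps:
Z(V) = -9 + 2*V (Z(V) = -9 + (V + V) = -9 + 2*V)
S(o, v) = (-73 + v)/(14 + o) (S(o, v) = (v - 73)/(o + 14) = (-73 + v)/(14 + o))
1/(-15055 + S(Z(5), -268)) = 1/(-15055 + (-73 - 268)/(14 + (-9 + 2*5))) = 1/(-15055 - 341/(14 + (-9 + 10))) = 1/(-15055 - 341/(14 + 1)) = 1/(-15055 - 341/15) = 1/(-226166/15) = -15/226166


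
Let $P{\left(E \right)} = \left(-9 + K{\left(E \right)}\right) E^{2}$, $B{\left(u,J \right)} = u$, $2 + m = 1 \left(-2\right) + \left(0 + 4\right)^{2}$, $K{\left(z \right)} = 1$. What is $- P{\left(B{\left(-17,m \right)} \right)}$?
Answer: $2312$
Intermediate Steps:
$m = 12$ ($m = -2 + \left(1 \left(-2\right) + \left(0 + 4\right)^{2}\right) = -2 - \left(2 - 4^{2}\right) = -2 + \left(-2 + 16\right) = -2 + 14 = 12$)
$P{\left(E \right)} = - 8 E^{2}$ ($P{\left(E \right)} = \left(-9 + 1\right) E^{2} = - 8 E^{2}$)
$- P{\left(B{\left(-17,m \right)} \right)} = - \left(-8\right) \left(-17\right)^{2} = - \left(-8\right) 289 = \left(-1\right) \left(-2312\right) = 2312$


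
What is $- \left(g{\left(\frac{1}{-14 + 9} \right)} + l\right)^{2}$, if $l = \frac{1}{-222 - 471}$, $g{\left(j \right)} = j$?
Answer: $- \frac{487204}{12006225} \approx -0.040579$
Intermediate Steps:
$l = - \frac{1}{693}$ ($l = \frac{1}{-693} = - \frac{1}{693} \approx -0.001443$)
$- \left(g{\left(\frac{1}{-14 + 9} \right)} + l\right)^{2} = - \left(\frac{1}{-14 + 9} - \frac{1}{693}\right)^{2} = - \left(\frac{1}{-5} - \frac{1}{693}\right)^{2} = - \left(- \frac{1}{5} - \frac{1}{693}\right)^{2} = - \left(- \frac{698}{3465}\right)^{2} = \left(-1\right) \frac{487204}{12006225} = - \frac{487204}{12006225}$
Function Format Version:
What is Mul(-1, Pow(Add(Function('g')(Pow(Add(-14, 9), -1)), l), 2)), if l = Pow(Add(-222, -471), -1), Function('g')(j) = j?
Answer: Rational(-487204, 12006225) ≈ -0.040579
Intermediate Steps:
l = Rational(-1, 693) (l = Pow(-693, -1) = Rational(-1, 693) ≈ -0.0014430)
Mul(-1, Pow(Add(Function('g')(Pow(Add(-14, 9), -1)), l), 2)) = Mul(-1, Pow(Add(Pow(Add(-14, 9), -1), Rational(-1, 693)), 2)) = Mul(-1, Pow(Add(Pow(-5, -1), Rational(-1, 693)), 2)) = Mul(-1, Pow(Add(Rational(-1, 5), Rational(-1, 693)), 2)) = Mul(-1, Pow(Rational(-698, 3465), 2)) = Mul(-1, Rational(487204, 12006225)) = Rational(-487204, 12006225)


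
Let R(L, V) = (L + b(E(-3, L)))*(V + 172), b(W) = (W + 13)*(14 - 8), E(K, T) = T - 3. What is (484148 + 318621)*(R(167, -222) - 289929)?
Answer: -282076168451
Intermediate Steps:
E(K, T) = -3 + T
b(W) = 78 + 6*W (b(W) = (13 + W)*6 = 78 + 6*W)
R(L, V) = (60 + 7*L)*(172 + V) (R(L, V) = (L + (78 + 6*(-3 + L)))*(V + 172) = (L + (78 + (-18 + 6*L)))*(172 + V) = (L + (60 + 6*L))*(172 + V) = (60 + 7*L)*(172 + V))
(484148 + 318621)*(R(167, -222) - 289929) = (484148 + 318621)*((10320 + 60*(-222) + 1204*167 + 7*167*(-222)) - 289929) = 802769*((10320 - 13320 + 201068 - 259518) - 289929) = 802769*(-61450 - 289929) = 802769*(-351379) = -282076168451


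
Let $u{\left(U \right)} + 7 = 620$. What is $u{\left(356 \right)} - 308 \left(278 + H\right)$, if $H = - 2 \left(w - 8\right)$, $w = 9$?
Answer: $-84395$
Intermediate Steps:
$H = -2$ ($H = - 2 \left(9 - 8\right) = \left(-2\right) 1 = -2$)
$u{\left(U \right)} = 613$ ($u{\left(U \right)} = -7 + 620 = 613$)
$u{\left(356 \right)} - 308 \left(278 + H\right) = 613 - 308 \left(278 - 2\right) = 613 - 308 \cdot 276 = 613 - 85008 = -84395$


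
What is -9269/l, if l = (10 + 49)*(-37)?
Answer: 9269/2183 ≈ 4.2460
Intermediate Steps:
l = -2183 (l = 59*(-37) = -2183)
-9269/l = -9269/(-2183) = -9269*(-1/2183) = 9269/2183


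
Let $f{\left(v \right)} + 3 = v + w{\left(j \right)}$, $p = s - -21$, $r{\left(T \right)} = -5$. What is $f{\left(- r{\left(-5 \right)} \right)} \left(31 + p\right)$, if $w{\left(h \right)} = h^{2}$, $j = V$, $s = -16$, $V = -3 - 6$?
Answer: $2988$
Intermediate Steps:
$V = -9$ ($V = -3 - 6 = -9$)
$p = 5$ ($p = -16 - -21 = -16 + 21 = 5$)
$j = -9$
$f{\left(v \right)} = 78 + v$ ($f{\left(v \right)} = -3 + \left(v + \left(-9\right)^{2}\right) = -3 + \left(v + 81\right) = -3 + \left(81 + v\right) = 78 + v$)
$f{\left(- r{\left(-5 \right)} \right)} \left(31 + p\right) = \left(78 - -5\right) \left(31 + 5\right) = \left(78 + 5\right) 36 = 83 \cdot 36 = 2988$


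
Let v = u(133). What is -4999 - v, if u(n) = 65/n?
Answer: -664932/133 ≈ -4999.5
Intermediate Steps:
v = 65/133 ≈ 0.48872
-4999 - v = -4999 - 1*65/133 = -4999 - 65/133 = -664932/133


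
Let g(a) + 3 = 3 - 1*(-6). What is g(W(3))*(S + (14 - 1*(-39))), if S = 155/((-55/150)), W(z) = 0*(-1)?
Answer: -24402/11 ≈ -2218.4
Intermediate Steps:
W(z) = 0
S = -4650/11 (S = 155/((-55*1/150)) = 155/(-11/30) = 155*(-30/11) = -4650/11 ≈ -422.73)
g(a) = 6 (g(a) = -3 + (3 - 1*(-6)) = -3 + (3 + 6) = -3 + 9 = 6)
g(W(3))*(S + (14 - 1*(-39))) = 6*(-4650/11 + (14 - 1*(-39))) = 6*(-4650/11 + (14 + 39)) = 6*(-4650/11 + 53) = 6*(-4067/11) = -24402/11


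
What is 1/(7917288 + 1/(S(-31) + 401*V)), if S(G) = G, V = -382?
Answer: 153213/1213031446343 ≈ 1.2631e-7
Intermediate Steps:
1/(7917288 + 1/(S(-31) + 401*V)) = 1/(7917288 + 1/(-31 + 401*(-382))) = 1/(7917288 + 1/(-31 - 153182)) = 1/(7917288 + 1/(-153213)) = 1/(7917288 - 1/153213) = 1/(1213031446343/153213) = 153213/1213031446343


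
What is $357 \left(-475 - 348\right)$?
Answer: $-293811$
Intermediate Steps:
$357 \left(-475 - 348\right) = 357 \left(-823\right) = -293811$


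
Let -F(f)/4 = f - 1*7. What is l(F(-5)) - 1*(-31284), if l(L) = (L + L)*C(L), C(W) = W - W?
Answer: 31284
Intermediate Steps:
C(W) = 0
F(f) = 28 - 4*f (F(f) = -4*(f - 1*7) = -4*(f - 7) = -4*(-7 + f) = 28 - 4*f)
l(L) = 0 (l(L) = (L + L)*0 = (2*L)*0 = 0)
l(F(-5)) - 1*(-31284) = 0 - 1*(-31284) = 0 + 31284 = 31284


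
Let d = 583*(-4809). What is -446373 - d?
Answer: 2357274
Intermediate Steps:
d = -2803647
-446373 - d = -446373 - 1*(-2803647) = -446373 + 2803647 = 2357274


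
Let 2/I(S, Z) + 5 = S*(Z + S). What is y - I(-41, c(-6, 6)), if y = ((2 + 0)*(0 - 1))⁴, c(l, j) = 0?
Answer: 13407/838 ≈ 15.999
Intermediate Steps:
I(S, Z) = 2/(-5 + S*(S + Z)) (I(S, Z) = 2/(-5 + S*(Z + S)) = 2/(-5 + S*(S + Z)))
y = 16 (y = (2*(-1))⁴ = (-2)⁴ = 16)
y - I(-41, c(-6, 6)) = 16 - 2/(-5 + (-41)² - 41*0) = 16 - 2/(-5 + 1681 + 0) = 16 - 2/1676 = 16 - 1*1/838 = 16 - 1/838 = 13407/838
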